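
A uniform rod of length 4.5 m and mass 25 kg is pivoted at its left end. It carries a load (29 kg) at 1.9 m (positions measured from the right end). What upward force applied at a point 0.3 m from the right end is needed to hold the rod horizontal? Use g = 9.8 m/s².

F ≈ 307 N

Choose the left end as the axis so the unknown pivot reaction has zero arm there.
Beam weight: 25 × 9.8 = 245 N down at 2.25 m → arm 2.25 m, τ = 245 × 2.25 = 551.2 N·m clockwise.
Load: 29 × 9.8 = 284.2 N down at 1.9 m → arm 2.6 m, τ = 284.2 × 2.6 = 738.9 N·m clockwise.
Net moment of the loads = 1290 N·m clockwise.
The upward force F acts at a point 0.3 m from the right end, arm 4.2 m, giving F × 4.2 counterclockwise.
Balancing moments: F × 4.2 = 1290, giving F = 1290 / 4.2 = 307 N.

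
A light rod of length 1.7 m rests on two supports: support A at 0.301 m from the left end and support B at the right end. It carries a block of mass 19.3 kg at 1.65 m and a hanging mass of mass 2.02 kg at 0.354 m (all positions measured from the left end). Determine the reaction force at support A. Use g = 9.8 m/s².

R_A ≈ 25.8 N

About support B:
Block: 19.3 × 9.8 = 189.1 N down at 1.65 m → arm 0.05 m, τ = 189.1 × 0.05 = 9.455 N·m counterclockwise.
Hanging mass: 2.02 × 9.8 = 19.8 N down at 0.354 m → arm 1.346 m, τ = 19.8 × 1.346 = 26.65 N·m counterclockwise.
Net load moment about support B = 36.1 N·m counterclockwise.
Reaction R at support A is upward at 0.301 m, arm 1.399 m → moment R × 1.399 clockwise.
Στ = 0 ⇒ R × 1.399 = 36.1 ⇒ R = 25.8 N.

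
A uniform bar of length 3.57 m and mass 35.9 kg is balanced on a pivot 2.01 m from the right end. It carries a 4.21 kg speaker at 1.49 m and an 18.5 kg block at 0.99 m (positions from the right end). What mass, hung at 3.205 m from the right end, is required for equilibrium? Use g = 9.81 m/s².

About the pivot (at 2.01 m from the right end):
Beam weight: 35.9 × 9.81 = 352.2 N down at 1.785 m → arm 0.225 m, τ = 352.2 × 0.225 = 79.25 N·m clockwise.
Speaker: 4.21 × 9.81 = 41.3 N down at 1.49 m → arm 0.52 m, τ = 41.3 × 0.52 = 21.48 N·m clockwise.
Block: 18.5 × 9.81 = 181.5 N down at 0.99 m → arm 1.02 m, τ = 181.5 × 1.02 = 185.1 N·m clockwise.
Net moment of known loads = 285.8 N·m clockwise.
An unknown mass m at 3.205 m has arm 1.195 m; its moment is m·g·1.195 counterclockwise.
Balancing moments: m × 9.81 × 1.195 = 285.8, giving m = 285.8 / (9.81 × 1.195) = 24.4 kg.

m ≈ 24.4 kg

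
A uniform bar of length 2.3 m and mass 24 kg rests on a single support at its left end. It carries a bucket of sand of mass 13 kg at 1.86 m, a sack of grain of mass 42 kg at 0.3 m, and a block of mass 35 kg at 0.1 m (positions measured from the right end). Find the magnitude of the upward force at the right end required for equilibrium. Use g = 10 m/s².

Taking torques about the left end:
Beam weight: 24 × 10 = 240 N down at 1.15 m → arm 1.15 m, τ = 240 × 1.15 = 276 N·m clockwise.
Bucket of sand: 13 × 10 = 130 N down at 1.86 m → arm 0.44 m, τ = 130 × 0.44 = 57.2 N·m clockwise.
Sack of grain: 42 × 10 = 420 N down at 0.3 m → arm 2 m, τ = 420 × 2 = 840 N·m clockwise.
Block: 35 × 10 = 350 N down at 0.1 m → arm 2.2 m, τ = 350 × 2.2 = 770 N·m clockwise.
Net moment of the loads = 1943 N·m clockwise.
The upward force F acts at the right end, arm 2.3 m, giving F × 2.3 counterclockwise.
Setting net torque to zero: F × 2.3 = 1943 → F = 1943 / 2.3 = 845 N.

F ≈ 845 N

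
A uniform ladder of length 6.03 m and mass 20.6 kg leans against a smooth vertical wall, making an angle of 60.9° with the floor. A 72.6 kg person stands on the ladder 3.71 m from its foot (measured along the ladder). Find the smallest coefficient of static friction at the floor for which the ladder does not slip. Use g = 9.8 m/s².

Taking torques about the foot of the ladder:
Ladder weight 20.6×9.8 = 201.9 N acts at 3.015 m along the ladder; its horizontal arm is 3.015·cos60.9° = 1.466 m → τ = 296 N·m clockwise.
Person: 72.6×9.8 = 711.5 N at 3.71 m → arm 1.804 m → τ = 1284 N·m clockwise.
Wall normal N acts horizontally at the top; its moment arm is the height L sinθ = 6.03·sin60.9° = 5.269 m, counterclockwise.
Balancing moments: N × 5.269 = 1580, giving N = 299.9 N.
ΣFx = 0 ⇒ f = N_wall = 299.9 N. ΣFy = 0 ⇒ N_floor = 913.4 N.
μ_min = f / N_floor = 299.9 / 913.4 = 0.328.

μ_min ≈ 0.328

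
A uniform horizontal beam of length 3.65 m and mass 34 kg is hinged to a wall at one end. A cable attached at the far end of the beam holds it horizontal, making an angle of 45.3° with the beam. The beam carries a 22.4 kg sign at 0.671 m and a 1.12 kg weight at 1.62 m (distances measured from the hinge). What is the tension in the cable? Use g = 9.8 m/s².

About the hinge:
Beam weight: 34 × 9.8 = 333.2 N down at 1.825 m → arm 1.825 m, τ = 333.2 × 1.825 = 608.1 N·m clockwise.
Sign: 22.4 × 9.8 = 219.5 N down at 0.671 m → arm 0.671 m, τ = 219.5 × 0.671 = 147.3 N·m clockwise.
Weight: 1.12 × 9.8 = 10.98 N down at 1.62 m → arm 1.62 m, τ = 10.98 × 1.62 = 17.79 N·m clockwise.
Total clockwise load moment = 773.2 N·m.
The cable tension T acts at 3.65 m; only its component perpendicular to the beam, T sinθ, produces torque. sin 45.3° = 0.7108.
Στ = 0 ⇒ T × 3.65 × 0.7108 = 773.2 ⇒ T = 773.2 / 2.594 = 298 N.

T ≈ 298 N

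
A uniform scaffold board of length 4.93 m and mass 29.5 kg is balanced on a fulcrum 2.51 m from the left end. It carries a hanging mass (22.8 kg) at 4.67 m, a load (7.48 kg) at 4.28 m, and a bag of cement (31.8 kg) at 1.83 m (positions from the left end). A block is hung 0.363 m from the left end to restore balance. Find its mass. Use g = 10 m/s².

m ≈ 18.4 kg

Taking torques about the fulcrum (at 2.51 m from the left end):
Beam weight: 29.5 × 10 = 295 N down at 2.465 m → arm 0.045 m, τ = 295 × 0.045 = 13.28 N·m counterclockwise.
Hanging mass: 22.8 × 10 = 228 N down at 4.67 m → arm 2.16 m, τ = 228 × 2.16 = 492.5 N·m clockwise.
Load: 7.48 × 10 = 74.8 N down at 4.28 m → arm 1.77 m, τ = 74.8 × 1.77 = 132.4 N·m clockwise.
Bag of cement: 31.8 × 10 = 318 N down at 1.83 m → arm 0.68 m, τ = 318 × 0.68 = 216.2 N·m counterclockwise.
Net moment of known loads = 395.4 N·m clockwise.
An unknown mass m at 0.363 m has arm 2.147 m; its moment is m·g·2.147 counterclockwise.
Στ = 0 ⇒ m × 10 × 2.147 = 395.4 ⇒ m = 395.4 / (10 × 2.147) = 18.4 kg.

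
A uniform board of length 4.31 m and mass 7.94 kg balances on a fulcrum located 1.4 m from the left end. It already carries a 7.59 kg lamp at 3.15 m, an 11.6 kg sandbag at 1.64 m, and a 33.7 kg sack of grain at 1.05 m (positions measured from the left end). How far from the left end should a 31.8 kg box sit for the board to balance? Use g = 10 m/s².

x ≈ 1.08 m from the left end

Choose the fulcrum (at 1.4 m from the left end) as the axis so the support reaction has zero arm there.
Beam weight: 7.94 × 10 = 79.4 N down at 2.155 m → arm 0.755 m, τ = 79.4 × 0.755 = 59.95 N·m clockwise.
Lamp: 7.59 × 10 = 75.9 N down at 3.15 m → arm 1.75 m, τ = 75.9 × 1.75 = 132.8 N·m clockwise.
Sandbag: 11.6 × 10 = 116 N down at 1.64 m → arm 0.24 m, τ = 116 × 0.24 = 27.84 N·m clockwise.
Sack of grain: 33.7 × 10 = 337 N down at 1.05 m → arm 0.35 m, τ = 337 × 0.35 = 117.9 N·m counterclockwise.
Net moment of existing loads = 102.7 N·m clockwise.
The box weighs 31.8 × 10 = 318 N and must supply an equal counterclockwise moment, so its lever arm about the fulcrum is 102.7 / 318 = 0.323 m.
That puts it at 1.4 − 0.323 = 1.08 m from the left end.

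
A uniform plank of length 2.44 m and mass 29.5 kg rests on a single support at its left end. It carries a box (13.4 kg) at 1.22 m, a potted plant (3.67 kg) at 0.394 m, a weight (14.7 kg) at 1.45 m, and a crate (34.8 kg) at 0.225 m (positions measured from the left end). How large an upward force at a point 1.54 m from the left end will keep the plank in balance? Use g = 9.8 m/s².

F ≈ 528 N

Take moments about the left end.
Beam weight: 29.5 × 9.8 = 289.1 N down at 1.22 m → arm 1.22 m, τ = 289.1 × 1.22 = 352.7 N·m clockwise.
Box: 13.4 × 9.8 = 131.3 N down at 1.22 m → arm 1.22 m, τ = 131.3 × 1.22 = 160.2 N·m clockwise.
Potted plant: 3.67 × 9.8 = 35.97 N down at 0.394 m → arm 0.394 m, τ = 35.97 × 0.394 = 14.17 N·m clockwise.
Weight: 14.7 × 9.8 = 144.1 N down at 1.45 m → arm 1.45 m, τ = 144.1 × 1.45 = 208.9 N·m clockwise.
Crate: 34.8 × 9.8 = 341 N down at 0.225 m → arm 0.225 m, τ = 341 × 0.225 = 76.73 N·m clockwise.
Net moment of the loads = 812.7 N·m clockwise.
The upward force F acts at a point 1.54 m from the left end, arm 1.54 m, giving F × 1.54 counterclockwise.
For rotational equilibrium, F × 1.54 = 812.7, so F = 812.7 / 1.54 = 528 N.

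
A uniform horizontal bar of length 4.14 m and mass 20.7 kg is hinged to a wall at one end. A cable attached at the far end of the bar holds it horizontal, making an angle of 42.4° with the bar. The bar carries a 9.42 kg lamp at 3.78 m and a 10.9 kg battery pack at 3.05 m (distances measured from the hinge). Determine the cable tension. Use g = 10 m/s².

T ≈ 400 N

Sum moments about the hinge (the unknown hinge reaction has zero arm there).
Beam weight: 20.7 × 10 = 207 N down at 2.07 m → arm 2.07 m, τ = 207 × 2.07 = 428.5 N·m clockwise.
Lamp: 9.42 × 10 = 94.2 N down at 3.78 m → arm 3.78 m, τ = 94.2 × 3.78 = 356.1 N·m clockwise.
Battery pack: 10.9 × 10 = 109 N down at 3.05 m → arm 3.05 m, τ = 109 × 3.05 = 332.4 N·m clockwise.
Total clockwise load moment = 1117 N·m.
The cable tension T acts at 4.14 m; only its component perpendicular to the bar, T sinθ, produces torque. sin 42.4° = 0.6743.
For rotational equilibrium, T × 4.14 × 0.6743 = 1117, so T = 1117 / 2.792 = 400 N.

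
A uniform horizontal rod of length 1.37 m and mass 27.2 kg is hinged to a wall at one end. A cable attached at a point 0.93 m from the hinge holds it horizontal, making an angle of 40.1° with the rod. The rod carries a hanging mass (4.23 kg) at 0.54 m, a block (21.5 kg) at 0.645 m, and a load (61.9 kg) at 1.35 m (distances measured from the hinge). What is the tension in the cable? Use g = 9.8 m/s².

T ≈ 1940 N

About the hinge:
Beam weight: 27.2 × 9.8 = 266.6 N down at 0.685 m → arm 0.685 m, τ = 266.6 × 0.685 = 182.6 N·m clockwise.
Hanging mass: 4.23 × 9.8 = 41.45 N down at 0.54 m → arm 0.54 m, τ = 41.45 × 0.54 = 22.38 N·m clockwise.
Block: 21.5 × 9.8 = 210.7 N down at 0.645 m → arm 0.645 m, τ = 210.7 × 0.645 = 135.9 N·m clockwise.
Load: 61.9 × 9.8 = 606.6 N down at 1.35 m → arm 1.35 m, τ = 606.6 × 1.35 = 818.9 N·m clockwise.
Total clockwise load moment = 1160 N·m.
The cable tension T acts at 0.93 m; only its component perpendicular to the rod, T sinθ, produces torque. sin 40.1° = 0.6441.
Στ = 0 ⇒ T × 0.93 × 0.6441 = 1160 ⇒ T = 1160 / 0.599 = 1940 N.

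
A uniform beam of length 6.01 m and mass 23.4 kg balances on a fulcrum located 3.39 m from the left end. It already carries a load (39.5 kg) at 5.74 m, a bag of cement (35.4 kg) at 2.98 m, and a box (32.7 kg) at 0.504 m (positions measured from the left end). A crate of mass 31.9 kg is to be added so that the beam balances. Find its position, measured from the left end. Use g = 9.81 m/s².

Choose the fulcrum (at 3.39 m from the left end) as the axis so the support reaction has zero arm there.
Beam weight: 23.4 × 9.81 = 229.6 N down at 3.005 m → arm 0.385 m, τ = 229.6 × 0.385 = 88.4 N·m counterclockwise.
Load: 39.5 × 9.81 = 387.5 N down at 5.74 m → arm 2.35 m, τ = 387.5 × 2.35 = 910.6 N·m clockwise.
Bag of cement: 35.4 × 9.81 = 347.3 N down at 2.98 m → arm 0.41 m, τ = 347.3 × 0.41 = 142.4 N·m counterclockwise.
Box: 32.7 × 9.81 = 320.8 N down at 0.504 m → arm 2.886 m, τ = 320.8 × 2.886 = 925.8 N·m counterclockwise.
Net moment of existing loads = 246 N·m counterclockwise.
The crate weighs 31.9 × 9.81 = 312.9 N and must supply an equal clockwise moment, so its lever arm about the fulcrum is 246 / 312.9 = 0.786 m.
That puts it at 3.39 + 0.786 = 4.18 m from the left end.

x ≈ 4.18 m from the left end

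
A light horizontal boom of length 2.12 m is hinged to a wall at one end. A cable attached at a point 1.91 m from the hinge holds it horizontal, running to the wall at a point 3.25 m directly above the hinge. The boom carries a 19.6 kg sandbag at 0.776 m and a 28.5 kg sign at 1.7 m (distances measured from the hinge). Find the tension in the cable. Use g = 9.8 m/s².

About the hinge:
Sandbag: 19.6 × 9.8 = 192.1 N down at 0.776 m → arm 0.776 m, τ = 192.1 × 0.776 = 149.1 N·m clockwise.
Sign: 28.5 × 9.8 = 279.3 N down at 1.7 m → arm 1.7 m, τ = 279.3 × 1.7 = 474.8 N·m clockwise.
Total clockwise load moment = 623.9 N·m.
The cable tension T acts at 1.91 m; only its component perpendicular to the boom, T sinθ, produces torque. sinθ = h/√(h²+d²) = 3.25/√(3.25²+1.91²) = 0.8621.
Setting net torque to zero: T × 1.91 × 0.8621 = 623.9 → T = 623.9 / 1.647 = 379 N.

T ≈ 379 N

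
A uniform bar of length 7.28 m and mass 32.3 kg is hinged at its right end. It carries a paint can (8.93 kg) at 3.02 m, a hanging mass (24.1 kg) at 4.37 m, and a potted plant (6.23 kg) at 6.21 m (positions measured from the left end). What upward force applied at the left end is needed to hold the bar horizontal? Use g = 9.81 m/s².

F ≈ 313 N

Choose the right end as the axis so the unknown pivot reaction has zero arm there.
Beam weight: 32.3 × 9.81 = 316.9 N down at 3.64 m → arm 3.64 m, τ = 316.9 × 3.64 = 1154 N·m counterclockwise.
Paint can: 8.93 × 9.81 = 87.6 N down at 3.02 m → arm 4.26 m, τ = 87.6 × 4.26 = 373.2 N·m counterclockwise.
Hanging mass: 24.1 × 9.81 = 236.4 N down at 4.37 m → arm 2.91 m, τ = 236.4 × 2.91 = 687.9 N·m counterclockwise.
Potted plant: 6.23 × 9.81 = 61.12 N down at 6.21 m → arm 1.07 m, τ = 61.12 × 1.07 = 65.4 N·m counterclockwise.
Net moment of the loads = 2280 N·m counterclockwise.
The upward force F acts at the left end, arm 7.28 m, giving F × 7.28 clockwise.
Balancing moments: F × 7.28 = 2280, giving F = 2280 / 7.28 = 313 N.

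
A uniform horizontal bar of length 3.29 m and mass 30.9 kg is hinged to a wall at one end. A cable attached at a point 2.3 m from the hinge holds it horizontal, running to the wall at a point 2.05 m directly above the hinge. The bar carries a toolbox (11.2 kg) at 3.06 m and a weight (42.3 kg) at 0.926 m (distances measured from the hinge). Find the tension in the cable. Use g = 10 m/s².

T ≈ 812 N

Take moments about the hinge.
Beam weight: 30.9 × 10 = 309 N down at 1.645 m → arm 1.645 m, τ = 309 × 1.645 = 508.3 N·m clockwise.
Toolbox: 11.2 × 10 = 112 N down at 3.06 m → arm 3.06 m, τ = 112 × 3.06 = 342.7 N·m clockwise.
Weight: 42.3 × 10 = 423 N down at 0.926 m → arm 0.926 m, τ = 423 × 0.926 = 391.7 N·m clockwise.
Total clockwise load moment = 1243 N·m.
The cable tension T acts at 2.3 m; only its component perpendicular to the bar, T sinθ, produces torque. sinθ = h/√(h²+d²) = 2.05/√(2.05²+2.3²) = 0.6654.
For rotational equilibrium, T × 2.3 × 0.6654 = 1243, so T = 1243 / 1.53 = 812 N.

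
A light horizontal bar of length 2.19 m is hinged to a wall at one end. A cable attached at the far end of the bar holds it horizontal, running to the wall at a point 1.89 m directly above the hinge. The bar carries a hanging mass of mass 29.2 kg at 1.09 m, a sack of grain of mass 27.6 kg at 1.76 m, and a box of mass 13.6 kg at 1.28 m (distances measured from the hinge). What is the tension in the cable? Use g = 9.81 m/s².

About the hinge:
Hanging mass: 29.2 × 9.81 = 286.5 N down at 1.09 m → arm 1.09 m, τ = 286.5 × 1.09 = 312.3 N·m clockwise.
Sack of grain: 27.6 × 9.81 = 270.8 N down at 1.76 m → arm 1.76 m, τ = 270.8 × 1.76 = 476.6 N·m clockwise.
Box: 13.6 × 9.81 = 133.4 N down at 1.28 m → arm 1.28 m, τ = 133.4 × 1.28 = 170.8 N·m clockwise.
Total clockwise load moment = 959.7 N·m.
The cable tension T acts at 2.19 m; only its component perpendicular to the bar, T sinθ, produces torque. sinθ = h/√(h²+d²) = 1.89/√(1.89²+2.19²) = 0.6533.
For rotational equilibrium, T × 2.19 × 0.6533 = 959.7, so T = 959.7 / 1.431 = 671 N.

T ≈ 671 N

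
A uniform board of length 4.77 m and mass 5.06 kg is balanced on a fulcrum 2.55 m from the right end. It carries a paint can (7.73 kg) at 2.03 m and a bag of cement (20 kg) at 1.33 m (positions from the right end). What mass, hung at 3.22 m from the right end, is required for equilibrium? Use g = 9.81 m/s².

Choose the fulcrum (at 2.55 m from the right end) as the axis so the support reaction has zero arm there.
Beam weight: 5.06 × 9.81 = 49.64 N down at 2.385 m → arm 0.165 m, τ = 49.64 × 0.165 = 8.191 N·m clockwise.
Paint can: 7.73 × 9.81 = 75.83 N down at 2.03 m → arm 0.52 m, τ = 75.83 × 0.52 = 39.43 N·m clockwise.
Bag of cement: 20 × 9.81 = 196.2 N down at 1.33 m → arm 1.22 m, τ = 196.2 × 1.22 = 239.4 N·m clockwise.
Net moment of known loads = 287 N·m clockwise.
An unknown mass m at 3.22 m has arm 0.67 m; its moment is m·g·0.67 counterclockwise.
Setting net torque to zero: m × 9.81 × 0.67 = 287 → m = 287 / (9.81 × 0.67) = 43.7 kg.

m ≈ 43.7 kg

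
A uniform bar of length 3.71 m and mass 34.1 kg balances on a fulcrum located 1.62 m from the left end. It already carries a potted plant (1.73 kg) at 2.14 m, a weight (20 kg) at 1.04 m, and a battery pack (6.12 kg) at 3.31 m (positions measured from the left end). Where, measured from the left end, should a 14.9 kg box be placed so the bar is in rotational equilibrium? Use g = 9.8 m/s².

Taking torques about the fulcrum (at 1.62 m from the left end):
Beam weight: 34.1 × 9.8 = 334.2 N down at 1.855 m → arm 0.235 m, τ = 334.2 × 0.235 = 78.54 N·m clockwise.
Potted plant: 1.73 × 9.8 = 16.95 N down at 2.14 m → arm 0.52 m, τ = 16.95 × 0.52 = 8.814 N·m clockwise.
Weight: 20 × 9.8 = 196 N down at 1.04 m → arm 0.58 m, τ = 196 × 0.58 = 113.7 N·m counterclockwise.
Battery pack: 6.12 × 9.8 = 59.98 N down at 3.31 m → arm 1.69 m, τ = 59.98 × 1.69 = 101.4 N·m clockwise.
Net moment of existing loads = 75.05 N·m clockwise.
The box weighs 14.9 × 9.8 = 146 N and must supply an equal counterclockwise moment, so its lever arm about the fulcrum is 75.05 / 146 = 0.514 m.
That puts it at 1.62 − 0.514 = 1.11 m from the left end.

x ≈ 1.11 m from the left end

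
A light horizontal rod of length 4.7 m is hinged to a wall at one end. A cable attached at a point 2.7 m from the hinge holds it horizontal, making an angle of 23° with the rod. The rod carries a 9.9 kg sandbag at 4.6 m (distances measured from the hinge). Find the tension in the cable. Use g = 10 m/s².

T ≈ 432 N

Choose the hinge as the axis so the unknown hinge reaction has zero arm there.
Sandbag: 9.9 × 10 = 99 N down at 4.6 m → arm 4.6 m, τ = 99 × 4.6 = 455.4 N·m clockwise.
Total clockwise load moment = 455.4 N·m.
The cable tension T acts at 2.7 m; only its component perpendicular to the rod, T sinθ, produces torque. sin 23° = 0.3907.
Setting net torque to zero: T × 2.7 × 0.3907 = 455.4 → T = 455.4 / 1.055 = 432 N.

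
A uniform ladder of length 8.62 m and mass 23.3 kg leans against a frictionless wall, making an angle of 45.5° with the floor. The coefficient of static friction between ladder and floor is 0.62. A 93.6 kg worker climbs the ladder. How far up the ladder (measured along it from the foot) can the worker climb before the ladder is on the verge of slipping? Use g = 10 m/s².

Choose the foot of the ladder as the axis so the floor normal and friction both act there and drop out.
Ladder weight 23.3×10 = 233 N acts at 4.31 m along the ladder; its horizontal arm is 4.31·cos45.5° = 3.021 m → τ = 703.9 N·m clockwise.
Worker weight 93.6×10 = 936 N at distance d → arm d·cos45.5° → τ = 936·d·0.7009 clockwise.
Wall normal N at the top has arm L sinθ = 6.148 m counterclockwise, so Στ = 0 gives N·6.148 = 703.9 + 656·d.
ΣFy = 0 ⇒ N_floor = 1169 N, so the maximum friction is μ_s·N_floor = 0.62×1169 = 724.8 N. ΣFx = 0 ⇒ N_wall = f, so at the slipping point N = 724.8 N.
Substituting: 724.8×6.148 = 703.9 + 656·d ⇒ d = (4456 − 703.9) / 656 = 5.72 m.

d ≈ 5.72 m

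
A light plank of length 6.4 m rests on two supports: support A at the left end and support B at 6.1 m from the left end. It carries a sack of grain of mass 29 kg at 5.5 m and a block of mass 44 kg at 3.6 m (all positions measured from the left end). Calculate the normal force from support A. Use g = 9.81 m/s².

Take moments about support B.
Sack of grain: 29 × 9.81 = 284.5 N down at 5.5 m → arm 0.6 m, τ = 284.5 × 0.6 = 170.7 N·m counterclockwise.
Block: 44 × 9.81 = 431.6 N down at 3.6 m → arm 2.5 m, τ = 431.6 × 2.5 = 1079 N·m counterclockwise.
Net load moment about support B = 1250 N·m counterclockwise.
Reaction R at support A is upward at 0 m, arm 6.1 m → moment R × 6.1 clockwise.
Στ = 0 ⇒ R × 6.1 = 1250 ⇒ R = 205 N.

R_A ≈ 205 N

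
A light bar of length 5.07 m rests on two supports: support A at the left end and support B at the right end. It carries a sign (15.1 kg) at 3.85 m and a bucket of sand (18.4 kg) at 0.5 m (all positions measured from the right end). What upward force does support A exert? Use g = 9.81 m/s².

R_A ≈ 130 N

Taking torques about support B:
Sign: 15.1 × 9.81 = 148.1 N down at 3.85 m → arm 3.85 m, τ = 148.1 × 3.85 = 570.2 N·m counterclockwise.
Bucket of sand: 18.4 × 9.81 = 180.5 N down at 0.5 m → arm 0.5 m, τ = 180.5 × 0.5 = 90.25 N·m counterclockwise.
Net load moment about support B = 660.5 N·m counterclockwise.
Reaction R at support A is upward at 5.07 m, arm 5.07 m → moment R × 5.07 clockwise.
Balancing moments: R × 5.07 = 660.5, giving R = 130 N.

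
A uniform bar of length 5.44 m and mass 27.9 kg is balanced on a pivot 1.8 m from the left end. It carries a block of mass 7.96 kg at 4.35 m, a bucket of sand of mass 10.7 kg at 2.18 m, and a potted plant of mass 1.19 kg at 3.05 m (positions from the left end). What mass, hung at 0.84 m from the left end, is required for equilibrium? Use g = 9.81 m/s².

m ≈ 53.7 kg

Taking torques about the pivot (at 1.8 m from the left end):
Beam weight: 27.9 × 9.81 = 273.7 N down at 2.72 m → arm 0.92 m, τ = 273.7 × 0.92 = 251.8 N·m clockwise.
Block: 7.96 × 9.81 = 78.09 N down at 4.35 m → arm 2.55 m, τ = 78.09 × 2.55 = 199.1 N·m clockwise.
Bucket of sand: 10.7 × 9.81 = 105 N down at 2.18 m → arm 0.38 m, τ = 105 × 0.38 = 39.9 N·m clockwise.
Potted plant: 1.19 × 9.81 = 11.67 N down at 3.05 m → arm 1.25 m, τ = 11.67 × 1.25 = 14.59 N·m clockwise.
Net moment of known loads = 505.4 N·m clockwise.
An unknown mass m at 0.84 m has arm 0.96 m; its moment is m·g·0.96 counterclockwise.
Στ = 0 ⇒ m × 9.81 × 0.96 = 505.4 ⇒ m = 505.4 / (9.81 × 0.96) = 53.7 kg.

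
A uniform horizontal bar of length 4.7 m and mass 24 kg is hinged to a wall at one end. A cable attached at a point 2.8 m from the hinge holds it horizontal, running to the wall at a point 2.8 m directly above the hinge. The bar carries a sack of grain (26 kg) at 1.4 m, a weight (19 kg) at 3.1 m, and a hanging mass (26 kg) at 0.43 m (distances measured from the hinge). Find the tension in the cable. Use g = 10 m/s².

Take moments about the hinge.
Beam weight: 24 × 10 = 240 N down at 2.35 m → arm 2.35 m, τ = 240 × 2.35 = 564 N·m clockwise.
Sack of grain: 26 × 10 = 260 N down at 1.4 m → arm 1.4 m, τ = 260 × 1.4 = 364 N·m clockwise.
Weight: 19 × 10 = 190 N down at 3.1 m → arm 3.1 m, τ = 190 × 3.1 = 589 N·m clockwise.
Hanging mass: 26 × 10 = 260 N down at 0.43 m → arm 0.43 m, τ = 260 × 0.43 = 111.8 N·m clockwise.
Total clockwise load moment = 1629 N·m.
The cable tension T acts at 2.8 m; only its component perpendicular to the bar, T sinθ, produces torque. sinθ = h/√(h²+d²) = 2.8/√(2.8²+2.8²) = 0.7071.
Στ = 0 ⇒ T × 2.8 × 0.7071 = 1629 ⇒ T = 1629 / 1.98 = 823 N.

T ≈ 823 N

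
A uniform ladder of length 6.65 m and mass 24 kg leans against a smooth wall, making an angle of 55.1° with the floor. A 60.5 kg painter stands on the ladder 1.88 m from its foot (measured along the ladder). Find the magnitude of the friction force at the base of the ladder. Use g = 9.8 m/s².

f ≈ 199 N

Taking torques about the foot of the ladder:
Ladder weight 24×9.8 = 235.2 N acts at 3.325 m along the ladder; its horizontal arm is 3.325·cos55.1° = 1.902 m → τ = 447.4 N·m clockwise.
Painter: 60.5×9.8 = 592.9 N at 1.88 m → arm 1.076 m → τ = 638 N·m clockwise.
Wall normal N acts horizontally at the top; its moment arm is the height L sinθ = 6.65·sin55.1° = 5.454 m, counterclockwise.
Στ = 0 ⇒ N × 5.454 = 1085 ⇒ N = 199 N.
ΣFx = 0: friction at the foot balances the wall's push, so f = N_wall = 199 N.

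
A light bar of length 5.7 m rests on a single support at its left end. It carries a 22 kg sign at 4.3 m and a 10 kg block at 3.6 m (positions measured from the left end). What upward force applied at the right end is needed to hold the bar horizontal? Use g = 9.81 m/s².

F ≈ 225 N

About the left end:
Sign: 22 × 9.81 = 215.8 N down at 4.3 m → arm 4.3 m, τ = 215.8 × 4.3 = 927.9 N·m clockwise.
Block: 10 × 9.81 = 98.1 N down at 3.6 m → arm 3.6 m, τ = 98.1 × 3.6 = 353.2 N·m clockwise.
Net moment of the loads = 1281 N·m clockwise.
The upward force F acts at the right end, arm 5.7 m, giving F × 5.7 counterclockwise.
Στ = 0 ⇒ F × 5.7 = 1281 ⇒ F = 1281 / 5.7 = 225 N.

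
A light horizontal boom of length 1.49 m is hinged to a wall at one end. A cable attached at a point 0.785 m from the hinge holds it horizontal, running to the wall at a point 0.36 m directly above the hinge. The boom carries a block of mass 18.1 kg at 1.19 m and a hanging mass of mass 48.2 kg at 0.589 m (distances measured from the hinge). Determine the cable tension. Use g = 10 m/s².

T ≈ 1530 N

Sum moments about the hinge (the unknown hinge reaction has zero arm there).
Block: 18.1 × 10 = 181 N down at 1.19 m → arm 1.19 m, τ = 181 × 1.19 = 215.4 N·m clockwise.
Hanging mass: 48.2 × 10 = 482 N down at 0.589 m → arm 0.589 m, τ = 482 × 0.589 = 283.9 N·m clockwise.
Total clockwise load moment = 499.3 N·m.
The cable tension T acts at 0.785 m; only its component perpendicular to the boom, T sinθ, produces torque. sinθ = h/√(h²+d²) = 0.36/√(0.36²+0.785²) = 0.4169.
For rotational equilibrium, T × 0.785 × 0.4169 = 499.3, so T = 499.3 / 0.3273 = 1530 N.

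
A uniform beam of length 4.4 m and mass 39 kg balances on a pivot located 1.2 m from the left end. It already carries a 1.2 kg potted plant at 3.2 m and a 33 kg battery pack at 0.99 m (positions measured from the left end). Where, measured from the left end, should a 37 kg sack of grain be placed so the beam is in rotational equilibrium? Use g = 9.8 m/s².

About the pivot (at 1.2 m from the left end):
Beam weight: 39 × 9.8 = 382.2 N down at 2.2 m → arm 1 m, τ = 382.2 × 1 = 382.2 N·m clockwise.
Potted plant: 1.2 × 9.8 = 11.76 N down at 3.2 m → arm 2 m, τ = 11.76 × 2 = 23.52 N·m clockwise.
Battery pack: 33 × 9.8 = 323.4 N down at 0.99 m → arm 0.21 m, τ = 323.4 × 0.21 = 67.91 N·m counterclockwise.
Net moment of existing loads = 337.8 N·m clockwise.
The sack of grain weighs 37 × 9.8 = 362.6 N and must supply an equal counterclockwise moment, so its lever arm about the pivot is 337.8 / 362.6 = 0.932 m.
That puts it at 1.2 − 0.932 = 0.268 m from the left end.

x ≈ 0.268 m from the left end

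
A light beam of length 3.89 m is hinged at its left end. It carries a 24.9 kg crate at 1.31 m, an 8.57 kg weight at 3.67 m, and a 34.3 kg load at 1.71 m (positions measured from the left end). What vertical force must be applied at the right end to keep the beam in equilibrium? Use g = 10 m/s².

Take moments about the left end.
Crate: 24.9 × 10 = 249 N down at 1.31 m → arm 1.31 m, τ = 249 × 1.31 = 326.2 N·m clockwise.
Weight: 8.57 × 10 = 85.7 N down at 3.67 m → arm 3.67 m, τ = 85.7 × 3.67 = 314.5 N·m clockwise.
Load: 34.3 × 10 = 343 N down at 1.71 m → arm 1.71 m, τ = 343 × 1.71 = 586.5 N·m clockwise.
Net moment of the loads = 1227 N·m clockwise.
The upward force F acts at the right end, arm 3.89 m, giving F × 3.89 counterclockwise.
For rotational equilibrium, F × 3.89 = 1227, so F = 1227 / 3.89 = 315 N.

F ≈ 315 N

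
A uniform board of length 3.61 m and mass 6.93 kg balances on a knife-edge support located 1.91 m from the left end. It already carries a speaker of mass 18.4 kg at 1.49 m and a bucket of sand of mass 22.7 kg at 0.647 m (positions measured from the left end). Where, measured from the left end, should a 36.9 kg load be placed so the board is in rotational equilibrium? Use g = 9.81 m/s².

Taking torques about the knife-edge support (at 1.91 m from the left end):
Beam weight: 6.93 × 9.81 = 67.98 N down at 1.805 m → arm 0.105 m, τ = 67.98 × 0.105 = 7.138 N·m counterclockwise.
Speaker: 18.4 × 9.81 = 180.5 N down at 1.49 m → arm 0.42 m, τ = 180.5 × 0.42 = 75.81 N·m counterclockwise.
Bucket of sand: 22.7 × 9.81 = 222.7 N down at 0.647 m → arm 1.263 m, τ = 222.7 × 1.263 = 281.3 N·m counterclockwise.
Net moment of existing loads = 364.2 N·m counterclockwise.
The load weighs 36.9 × 9.81 = 362 N and must supply an equal clockwise moment, so its lever arm about the knife-edge support is 364.2 / 362 = 1.01 m.
That puts it at 1.91 + 1.01 = 2.92 m from the left end.

x ≈ 2.92 m from the left end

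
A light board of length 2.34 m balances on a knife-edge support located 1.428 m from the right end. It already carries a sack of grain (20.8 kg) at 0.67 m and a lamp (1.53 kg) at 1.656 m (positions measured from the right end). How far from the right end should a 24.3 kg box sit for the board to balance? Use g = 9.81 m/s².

Choose the knife-edge support (at 1.428 m from the right end) as the axis so the support reaction has zero arm there.
Sack of grain: 20.8 × 9.81 = 204 N down at 0.67 m → arm 0.758 m, τ = 204 × 0.758 = 154.6 N·m clockwise.
Lamp: 1.53 × 9.81 = 15.01 N down at 1.656 m → arm 0.228 m, τ = 15.01 × 0.228 = 3.422 N·m counterclockwise.
Net moment of existing loads = 151.2 N·m clockwise.
The box weighs 24.3 × 9.81 = 238.4 N and must supply an equal counterclockwise moment, so its lever arm about the knife-edge support is 151.2 / 238.4 = 0.634 m.
That puts it at 1.428 + 0.634 = 2.06 m from the right end.

x ≈ 2.06 m from the right end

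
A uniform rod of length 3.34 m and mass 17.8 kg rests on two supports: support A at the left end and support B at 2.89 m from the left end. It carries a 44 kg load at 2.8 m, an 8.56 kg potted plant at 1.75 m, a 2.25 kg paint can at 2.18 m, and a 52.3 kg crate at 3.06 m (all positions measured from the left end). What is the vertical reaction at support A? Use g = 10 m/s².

R_A ≈ 97.4 N

Taking torques about support B:
Beam weight: 17.8 × 10 = 178 N down at 1.67 m → arm 1.22 m, τ = 178 × 1.22 = 217.2 N·m counterclockwise.
Load: 44 × 10 = 440 N down at 2.8 m → arm 0.09 m, τ = 440 × 0.09 = 39.6 N·m counterclockwise.
Potted plant: 8.56 × 10 = 85.6 N down at 1.75 m → arm 1.14 m, τ = 85.6 × 1.14 = 97.58 N·m counterclockwise.
Paint can: 2.25 × 10 = 22.5 N down at 2.18 m → arm 0.71 m, τ = 22.5 × 0.71 = 15.97 N·m counterclockwise.
Crate: 52.3 × 10 = 523 N down at 3.06 m → arm 0.17 m, τ = 523 × 0.17 = 88.91 N·m clockwise.
Net load moment about support B = 281.4 N·m counterclockwise.
Reaction R at support A is upward at 0 m, arm 2.89 m → moment R × 2.89 clockwise.
Setting net torque to zero: R × 2.89 = 281.4 → R = 97.4 N.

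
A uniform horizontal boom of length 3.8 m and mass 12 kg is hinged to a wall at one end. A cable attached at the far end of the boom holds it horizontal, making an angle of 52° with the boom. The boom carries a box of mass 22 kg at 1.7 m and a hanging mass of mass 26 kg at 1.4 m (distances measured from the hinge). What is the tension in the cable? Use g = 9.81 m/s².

T ≈ 316 N

Sum moments about the hinge (the unknown hinge reaction has zero arm there).
Beam weight: 12 × 9.81 = 117.7 N down at 1.9 m → arm 1.9 m, τ = 117.7 × 1.9 = 223.6 N·m clockwise.
Box: 22 × 9.81 = 215.8 N down at 1.7 m → arm 1.7 m, τ = 215.8 × 1.7 = 366.9 N·m clockwise.
Hanging mass: 26 × 9.81 = 255.1 N down at 1.4 m → arm 1.4 m, τ = 255.1 × 1.4 = 357.1 N·m clockwise.
Total clockwise load moment = 947.6 N·m.
The cable tension T acts at 3.8 m; only its component perpendicular to the boom, T sinθ, produces torque. sin 52° = 0.788.
Setting net torque to zero: T × 3.8 × 0.788 = 947.6 → T = 947.6 / 2.994 = 316 N.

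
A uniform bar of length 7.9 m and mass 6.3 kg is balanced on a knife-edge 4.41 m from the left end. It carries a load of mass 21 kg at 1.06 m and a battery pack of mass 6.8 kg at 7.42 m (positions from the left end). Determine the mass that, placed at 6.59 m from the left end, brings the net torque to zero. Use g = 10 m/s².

m ≈ 24.2 kg

About the knife-edge (at 4.41 m from the left end):
Beam weight: 6.3 × 10 = 63 N down at 3.95 m → arm 0.46 m, τ = 63 × 0.46 = 28.98 N·m counterclockwise.
Load: 21 × 10 = 210 N down at 1.06 m → arm 3.35 m, τ = 210 × 3.35 = 703.5 N·m counterclockwise.
Battery pack: 6.8 × 10 = 68 N down at 7.42 m → arm 3.01 m, τ = 68 × 3.01 = 204.7 N·m clockwise.
Net moment of known loads = 527.8 N·m counterclockwise.
An unknown mass m at 6.59 m has arm 2.18 m; its moment is m·g·2.18 clockwise.
For rotational equilibrium, m × 10 × 2.18 = 527.8, so m = 527.8 / (10 × 2.18) = 24.2 kg.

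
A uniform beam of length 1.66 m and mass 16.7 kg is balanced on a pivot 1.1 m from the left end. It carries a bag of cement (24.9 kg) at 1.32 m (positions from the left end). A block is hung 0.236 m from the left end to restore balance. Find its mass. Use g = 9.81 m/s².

m ≈ 1.12 kg

Taking torques about the pivot (at 1.1 m from the left end):
Beam weight: 16.7 × 9.81 = 163.8 N down at 0.83 m → arm 0.27 m, τ = 163.8 × 0.27 = 44.23 N·m counterclockwise.
Bag of cement: 24.9 × 9.81 = 244.3 N down at 1.32 m → arm 0.22 m, τ = 244.3 × 0.22 = 53.75 N·m clockwise.
Net moment of known loads = 9.52 N·m clockwise.
An unknown mass m at 0.236 m has arm 0.864 m; its moment is m·g·0.864 counterclockwise.
Στ = 0 ⇒ m × 9.81 × 0.864 = 9.52 ⇒ m = 9.52 / (9.81 × 0.864) = 1.12 kg.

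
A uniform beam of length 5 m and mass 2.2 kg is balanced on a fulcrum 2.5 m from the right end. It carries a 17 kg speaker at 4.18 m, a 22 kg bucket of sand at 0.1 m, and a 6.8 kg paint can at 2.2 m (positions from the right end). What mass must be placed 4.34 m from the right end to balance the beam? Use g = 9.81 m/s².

m ≈ 14.3 kg

Take moments about the fulcrum (at 2.5 m from the right end).
Beam weight: acts at the fulcrum, moment arm 0 → no torque.
Speaker: 17 × 9.81 = 166.8 N down at 4.18 m → arm 1.68 m, τ = 166.8 × 1.68 = 280.2 N·m counterclockwise.
Bucket of sand: 22 × 9.81 = 215.8 N down at 0.1 m → arm 2.4 m, τ = 215.8 × 2.4 = 517.9 N·m clockwise.
Paint can: 6.8 × 9.81 = 66.71 N down at 2.2 m → arm 0.3 m, τ = 66.71 × 0.3 = 20.01 N·m clockwise.
Net moment of known loads = 257.7 N·m clockwise.
An unknown mass m at 4.34 m has arm 1.84 m; its moment is m·g·1.84 counterclockwise.
Balancing moments: m × 9.81 × 1.84 = 257.7, giving m = 257.7 / (9.81 × 1.84) = 14.3 kg.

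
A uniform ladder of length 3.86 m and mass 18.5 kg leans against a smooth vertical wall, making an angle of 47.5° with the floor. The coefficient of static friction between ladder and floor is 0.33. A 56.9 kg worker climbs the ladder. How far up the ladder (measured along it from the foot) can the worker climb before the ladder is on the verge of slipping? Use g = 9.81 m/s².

Choose the foot of the ladder as the axis so the floor normal and friction both act there and drop out.
Ladder weight 18.5×9.81 = 181.5 N acts at 1.93 m along the ladder; its horizontal arm is 1.93·cos47.5° = 1.304 m → τ = 236.7 N·m clockwise.
Worker weight 56.9×9.81 = 558.2 N at distance d → arm d·cos47.5° → τ = 558.2·d·0.6756 clockwise.
Wall normal N at the top has arm L sinθ = 2.846 m counterclockwise, so Στ = 0 gives N·2.846 = 236.7 + 377.1·d.
ΣFy = 0 ⇒ N_floor = 739.7 N, so the maximum friction is μ_s·N_floor = 0.33×739.7 = 244.1 N. ΣFx = 0 ⇒ N_wall = f, so at the slipping point N = 244.1 N.
Substituting: 244.1×2.846 = 236.7 + 377.1·d ⇒ d = (694.7 − 236.7) / 377.1 = 1.21 m.

d ≈ 1.21 m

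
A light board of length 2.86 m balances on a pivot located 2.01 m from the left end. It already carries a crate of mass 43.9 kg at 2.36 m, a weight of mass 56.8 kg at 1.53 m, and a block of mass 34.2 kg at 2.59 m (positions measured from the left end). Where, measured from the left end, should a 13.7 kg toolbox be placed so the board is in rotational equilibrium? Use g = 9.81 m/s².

Sum moments about the pivot (at 2.01 m from the left end) (the support reaction has zero arm there).
Crate: 43.9 × 9.81 = 430.7 N down at 2.36 m → arm 0.35 m, τ = 430.7 × 0.35 = 150.7 N·m clockwise.
Weight: 56.8 × 9.81 = 557.2 N down at 1.53 m → arm 0.48 m, τ = 557.2 × 0.48 = 267.5 N·m counterclockwise.
Block: 34.2 × 9.81 = 335.5 N down at 2.59 m → arm 0.58 m, τ = 335.5 × 0.58 = 194.6 N·m clockwise.
Net moment of existing loads = 77.8 N·m clockwise.
The toolbox weighs 13.7 × 9.81 = 134.4 N and must supply an equal counterclockwise moment, so its lever arm about the pivot is 77.8 / 134.4 = 0.579 m.
That puts it at 2.01 − 0.579 = 1.43 m from the left end.

x ≈ 1.43 m from the left end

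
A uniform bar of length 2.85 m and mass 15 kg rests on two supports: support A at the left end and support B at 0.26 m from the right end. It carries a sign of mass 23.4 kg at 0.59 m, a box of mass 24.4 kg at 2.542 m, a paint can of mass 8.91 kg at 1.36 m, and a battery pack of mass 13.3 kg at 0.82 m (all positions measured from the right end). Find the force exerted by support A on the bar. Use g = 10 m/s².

Take moments about support B.
Beam weight: 15 × 10 = 150 N down at 1.425 m → arm 1.165 m, τ = 150 × 1.165 = 174.8 N·m counterclockwise.
Sign: 23.4 × 10 = 234 N down at 0.59 m → arm 0.33 m, τ = 234 × 0.33 = 77.22 N·m counterclockwise.
Box: 24.4 × 10 = 244 N down at 2.542 m → arm 2.282 m, τ = 244 × 2.282 = 556.8 N·m counterclockwise.
Paint can: 8.91 × 10 = 89.1 N down at 1.36 m → arm 1.1 m, τ = 89.1 × 1.1 = 98.01 N·m counterclockwise.
Battery pack: 13.3 × 10 = 133 N down at 0.82 m → arm 0.56 m, τ = 133 × 0.56 = 74.48 N·m counterclockwise.
Net load moment about support B = 981.3 N·m counterclockwise.
Reaction R at support A is upward at 2.85 m, arm 2.59 m → moment R × 2.59 clockwise.
Setting net torque to zero: R × 2.59 = 981.3 → R = 379 N.

R_A ≈ 379 N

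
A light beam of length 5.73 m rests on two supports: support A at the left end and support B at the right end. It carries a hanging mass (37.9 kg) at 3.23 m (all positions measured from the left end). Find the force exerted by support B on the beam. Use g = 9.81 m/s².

About support A:
Hanging mass: 37.9 × 9.81 = 371.8 N down at 3.23 m → arm 3.23 m, τ = 371.8 × 3.23 = 1201 N·m clockwise.
Net load moment about support A = 1201 N·m clockwise.
Reaction R at support B is upward at 5.73 m, arm 5.73 m → moment R × 5.73 counterclockwise.
Balancing moments: R × 5.73 = 1201, giving R = 210 N.

R_B ≈ 210 N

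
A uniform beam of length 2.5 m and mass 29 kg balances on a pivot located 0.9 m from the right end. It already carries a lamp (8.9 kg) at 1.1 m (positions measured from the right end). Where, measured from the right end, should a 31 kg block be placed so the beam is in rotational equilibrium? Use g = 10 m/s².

x ≈ 0.515 m from the right end

About the pivot (at 0.9 m from the right end):
Beam weight: 29 × 10 = 290 N down at 1.25 m → arm 0.35 m, τ = 290 × 0.35 = 101.5 N·m counterclockwise.
Lamp: 8.9 × 10 = 89 N down at 1.1 m → arm 0.2 m, τ = 89 × 0.2 = 17.8 N·m counterclockwise.
Net moment of existing loads = 119.3 N·m counterclockwise.
The block weighs 31 × 10 = 310 N and must supply an equal clockwise moment, so its lever arm about the pivot is 119.3 / 310 = 0.385 m.
That puts it at 0.9 − 0.385 = 0.515 m from the right end.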